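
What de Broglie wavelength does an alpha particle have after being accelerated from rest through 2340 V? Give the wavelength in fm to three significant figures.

λ = 210 fm

KE = 2eV = 2 × 1.602 × 10⁻¹⁹ × 2340 = 7.497 × 10⁻¹⁶ J.
p = √(2mKE) = √(2 × 6.645 × 10⁻²⁷ × 7.497 × 10⁻¹⁶) = 3.157 × 10⁻²¹ kg·m/s.
λ = h/p = 6.626 × 10⁻³⁴ / 3.157 × 10⁻²¹ = 2.10 × 10⁻¹³ m = 210 fm.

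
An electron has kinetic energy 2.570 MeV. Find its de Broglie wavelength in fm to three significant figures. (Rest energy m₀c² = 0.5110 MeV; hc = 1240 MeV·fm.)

λ = 408 fm

Total energy E = KE + m₀c² = 2.570 + 0.5110 = 3.0810 MeV.
(pc)² = E² − (m₀c²)² = (3.0810)² − (0.5110)² = 9.231 MeV², so pc = 3.038 MeV.
λ = hc/(pc) = 1240 MeV·fm / 3.038 MeV = 408 fm.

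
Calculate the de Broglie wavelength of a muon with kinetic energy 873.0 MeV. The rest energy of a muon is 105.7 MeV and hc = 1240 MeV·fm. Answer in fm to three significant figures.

λ = 1.27 fm

Total energy E = KE + m₀c² = 873.0 + 105.7 = 978.7 MeV.
(pc)² = E² − (m₀c²)² = (978.7)² − (105.7)² = 9.467 × 10⁵ MeV², so pc = 973.0 MeV.
λ = hc/(pc) = 1240 MeV·fm / 973.0 MeV = 1.27 fm.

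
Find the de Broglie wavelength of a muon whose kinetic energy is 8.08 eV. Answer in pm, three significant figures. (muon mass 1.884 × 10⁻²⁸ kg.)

KE = 8.08 eV = 1.294 × 10⁻¹⁸ J.
p = √(2mKE) = √(2 × 1.884 × 10⁻²⁸ × 1.294 × 10⁻¹⁸) = 2.208 × 10⁻²³ kg·m/s.
λ = h/p = 6.626 × 10⁻³⁴ / 2.208 × 10⁻²³ = 3.00 × 10⁻¹¹ m = 30.0 pm.

λ = 30.0 pm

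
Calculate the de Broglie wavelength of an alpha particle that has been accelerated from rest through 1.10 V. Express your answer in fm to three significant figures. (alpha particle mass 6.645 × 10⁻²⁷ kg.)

λ = 9680 fm

KE = 2eV = 2 × 1.602 × 10⁻¹⁹ × 1.100 = 3.524 × 10⁻¹⁹ J.
p = √(2mKE) = √(2 × 6.645 × 10⁻²⁷ × 3.524 × 10⁻¹⁹) = 6.844 × 10⁻²³ kg·m/s.
λ = h/p = 6.626 × 10⁻³⁴ / 6.844 × 10⁻²³ = 9.68 × 10⁻¹² m = 9680 fm.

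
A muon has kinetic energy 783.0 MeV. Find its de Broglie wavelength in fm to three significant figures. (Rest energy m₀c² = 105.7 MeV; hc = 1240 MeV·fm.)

Total energy E = KE + m₀c² = 783.0 + 105.7 = 888.7 MeV.
(pc)² = E² − (m₀c²)² = (888.7)² − (105.7)² = 7.786 × 10⁵ MeV², so pc = 882.4 MeV.
λ = hc/(pc) = 1240 MeV·fm / 882.4 MeV = 1.41 fm.

λ = 1.41 fm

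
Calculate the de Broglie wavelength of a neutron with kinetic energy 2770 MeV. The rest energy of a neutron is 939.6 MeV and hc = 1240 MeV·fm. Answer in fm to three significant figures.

λ = 0.346 fm

Total energy E = KE + m₀c² = 2770 + 939.6 = 3709.6 MeV.
(pc)² = E² − (m₀c²)² = (3709.6)² − (939.6)² = 1.288 × 10⁷ MeV², so pc = 3589 MeV.
λ = hc/(pc) = 1240 MeV·fm / 3589 MeV = 0.346 fm.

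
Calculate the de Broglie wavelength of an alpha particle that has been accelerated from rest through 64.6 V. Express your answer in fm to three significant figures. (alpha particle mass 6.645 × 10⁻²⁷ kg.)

KE = 2eV = 2 × 1.602 × 10⁻¹⁹ × 64.60 = 2.070 × 10⁻¹⁷ J.
p = √(2mKE) = √(2 × 6.645 × 10⁻²⁷ × 2.070 × 10⁻¹⁷) = 5.245 × 10⁻²² kg·m/s.
λ = h/p = 6.626 × 10⁻³⁴ / 5.245 × 10⁻²² = 1.26 × 10⁻¹² m = 1260 fm.

λ = 1260 fm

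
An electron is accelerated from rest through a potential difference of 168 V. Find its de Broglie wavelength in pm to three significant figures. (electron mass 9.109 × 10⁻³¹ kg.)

λ = 94.6 pm

KE = eV = 1.602 × 10⁻¹⁹ × 168.0 = 2.691 × 10⁻¹⁷ J.
p = √(2mKE) = √(2 × 9.109 × 10⁻³¹ × 2.691 × 10⁻¹⁷) = 7.002 × 10⁻²⁴ kg·m/s.
λ = h/p = 6.626 × 10⁻³⁴ / 7.002 × 10⁻²⁴ = 9.46 × 10⁻¹¹ m = 94.6 pm.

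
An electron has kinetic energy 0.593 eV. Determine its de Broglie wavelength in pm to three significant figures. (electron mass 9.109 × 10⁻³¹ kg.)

KE = 0.593 eV = 9.500 × 10⁻²⁰ J.
p = √(2mKE) = √(2 × 9.109 × 10⁻³¹ × 9.500 × 10⁻²⁰) = 4.160 × 10⁻²⁵ kg·m/s.
λ = h/p = 6.626 × 10⁻³⁴ / 4.160 × 10⁻²⁵ = 1.59 × 10⁻⁹ m = 1590 pm.

λ = 1590 pm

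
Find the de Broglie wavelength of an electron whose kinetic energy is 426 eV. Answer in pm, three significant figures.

λ = 59.4 pm

KE = 426 eV = 6.825 × 10⁻¹⁷ J.
p = √(2mKE) = √(2 × 9.109 × 10⁻³¹ × 6.825 × 10⁻¹⁷) = 1.115 × 10⁻²³ kg·m/s.
λ = h/p = 6.626 × 10⁻³⁴ / 1.115 × 10⁻²³ = 5.94 × 10⁻¹¹ m = 59.4 pm.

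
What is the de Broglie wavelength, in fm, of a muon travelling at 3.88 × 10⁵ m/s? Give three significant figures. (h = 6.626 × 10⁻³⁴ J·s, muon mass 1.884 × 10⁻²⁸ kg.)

λ = 9060 fm

p = mv = 1.884 × 10⁻²⁸ × 3.88 × 10⁵ = 7.310 × 10⁻²³ kg·m/s.
λ = h/p = 6.626 × 10⁻³⁴ / 7.310 × 10⁻²³ = 9.06 × 10⁻¹² m = 9060 fm.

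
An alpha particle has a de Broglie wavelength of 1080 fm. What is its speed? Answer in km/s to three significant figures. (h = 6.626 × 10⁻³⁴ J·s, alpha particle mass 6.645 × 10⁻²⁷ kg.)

v = 92.3 km/s

p = h/λ = 6.626 × 10⁻³⁴ / 1.080 × 10⁻¹² = 6.135 × 10⁻²² kg·m/s.
v = p/m = 6.135 × 10⁻²² / 6.645 × 10⁻²⁷ = 9.23 × 10⁴ m/s = 92.3 km/s.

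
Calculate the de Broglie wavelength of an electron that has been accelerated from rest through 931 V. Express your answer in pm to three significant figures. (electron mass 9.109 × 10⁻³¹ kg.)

KE = eV = 1.602 × 10⁻¹⁹ × 931.0 = 1.491 × 10⁻¹⁶ J.
p = √(2mKE) = √(2 × 9.109 × 10⁻³¹ × 1.491 × 10⁻¹⁶) = 1.648 × 10⁻²³ kg·m/s.
λ = h/p = 6.626 × 10⁻³⁴ / 1.648 × 10⁻²³ = 4.02 × 10⁻¹¹ m = 40.2 pm.

λ = 40.2 pm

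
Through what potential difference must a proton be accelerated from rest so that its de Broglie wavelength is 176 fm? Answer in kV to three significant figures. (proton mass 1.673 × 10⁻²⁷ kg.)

V = 26.4 kV

p = h/λ = 6.626 × 10⁻³⁴ / 1.760 × 10⁻¹³ = 3.765 × 10⁻²¹ kg·m/s.
KE = p²/(2m) = 4.236 × 10⁻¹⁵ J.
V = KE/e = 4.236 × 10⁻¹⁵ / (1.602 × 10⁻¹⁹) = 26.4 kV.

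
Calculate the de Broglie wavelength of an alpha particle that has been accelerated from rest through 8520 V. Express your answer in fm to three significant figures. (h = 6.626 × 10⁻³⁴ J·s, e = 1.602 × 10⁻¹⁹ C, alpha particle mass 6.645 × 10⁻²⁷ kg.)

KE = 2eV = 2 × 1.602 × 10⁻¹⁹ × 8520 = 2.730 × 10⁻¹⁵ J.
p = √(2mKE) = √(2 × 6.645 × 10⁻²⁷ × 2.730 × 10⁻¹⁵) = 6.023 × 10⁻²¹ kg·m/s.
λ = h/p = 6.626 × 10⁻³⁴ / 6.023 × 10⁻²¹ = 1.10 × 10⁻¹³ m = 110 fm.

λ = 110 fm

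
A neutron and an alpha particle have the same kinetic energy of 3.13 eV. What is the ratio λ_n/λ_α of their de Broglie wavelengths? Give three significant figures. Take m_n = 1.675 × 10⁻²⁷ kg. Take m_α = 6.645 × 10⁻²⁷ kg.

At fixed KE, p = √(2mKE) so λ = h/p ∝ 1/√m.
λ_n/λ_α = √(m_α/m_n) = √(6.645 × 10⁻²⁷/1.675 × 10⁻²⁷) = √(3.967) = 1.99.

λ_n/λ_α = 1.99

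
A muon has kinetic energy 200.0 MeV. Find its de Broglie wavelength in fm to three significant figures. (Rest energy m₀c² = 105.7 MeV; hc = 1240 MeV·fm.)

λ = 4.32 fm

Total energy E = KE + m₀c² = 200.0 + 105.7 = 305.7 MeV.
(pc)² = E² − (m₀c²)² = (305.7)² − (105.7)² = 8.228 × 10⁴ MeV², so pc = 286.8 MeV.
λ = hc/(pc) = 1240 MeV·fm / 286.8 MeV = 4.32 fm.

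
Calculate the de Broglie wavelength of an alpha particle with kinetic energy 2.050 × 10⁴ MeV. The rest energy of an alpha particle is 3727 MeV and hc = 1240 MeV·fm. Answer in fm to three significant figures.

Total energy E = KE + m₀c² = 2.050 × 10⁴ + 3727 = 24227 MeV.
(pc)² = E² − (m₀c²)² = (24227)² − (3727)² = 5.731 × 10⁸ MeV², so pc = 2.394 × 10⁴ MeV.
λ = hc/(pc) = 1240 MeV·fm / 2.394 × 10⁴ MeV = 0.0518 fm.

λ = 0.0518 fm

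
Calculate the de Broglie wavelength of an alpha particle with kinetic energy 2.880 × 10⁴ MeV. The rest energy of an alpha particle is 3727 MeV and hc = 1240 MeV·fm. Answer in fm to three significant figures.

λ = 0.0384 fm

Total energy E = KE + m₀c² = 2.880 × 10⁴ + 3727 = 32527 MeV.
(pc)² = E² − (m₀c²)² = (32527)² − (3727)² = 1.044 × 10⁹ MeV², so pc = 3.231 × 10⁴ MeV.
λ = hc/(pc) = 1240 MeV·fm / 3.231 × 10⁴ MeV = 0.0384 fm.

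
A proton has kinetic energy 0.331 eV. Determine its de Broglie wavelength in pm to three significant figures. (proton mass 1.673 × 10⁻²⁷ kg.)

KE = 0.331 eV = 5.303 × 10⁻²⁰ J.
p = √(2mKE) = √(2 × 1.673 × 10⁻²⁷ × 5.303 × 10⁻²⁰) = 1.332 × 10⁻²³ kg·m/s.
λ = h/p = 6.626 × 10⁻³⁴ / 1.332 × 10⁻²³ = 4.97 × 10⁻¹¹ m = 49.7 pm.

λ = 49.7 pm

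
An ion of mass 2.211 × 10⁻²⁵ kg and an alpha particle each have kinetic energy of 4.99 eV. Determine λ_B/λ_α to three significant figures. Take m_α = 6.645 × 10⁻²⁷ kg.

λ_B/λ_α = 0.173

At fixed KE, p = √(2mKE) so λ = h/p ∝ 1/√m.
λ_B/λ_α = √(m_α/m_B) = √(6.645 × 10⁻²⁷/2.211 × 10⁻²⁵) = √(0.03005) = 0.173.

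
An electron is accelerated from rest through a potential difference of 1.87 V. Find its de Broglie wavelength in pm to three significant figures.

KE = eV = 1.602 × 10⁻¹⁹ × 1.870 = 2.996 × 10⁻¹⁹ J.
p = √(2mKE) = √(2 × 9.109 × 10⁻³¹ × 2.996 × 10⁻¹⁹) = 7.388 × 10⁻²⁵ kg·m/s.
λ = h/p = 6.626 × 10⁻³⁴ / 7.388 × 10⁻²⁵ = 8.97 × 10⁻¹⁰ m = 897 pm.

λ = 897 pm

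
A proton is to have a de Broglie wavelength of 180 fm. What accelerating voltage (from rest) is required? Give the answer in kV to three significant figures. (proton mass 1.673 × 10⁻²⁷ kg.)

p = h/λ = 6.626 × 10⁻³⁴ / 1.800 × 10⁻¹³ = 3.681 × 10⁻²¹ kg·m/s.
KE = p²/(2m) = 4.050 × 10⁻¹⁵ J.
V = KE/e = 4.050 × 10⁻¹⁵ / (1.602 × 10⁻¹⁹) = 25.3 kV.

V = 25.3 kV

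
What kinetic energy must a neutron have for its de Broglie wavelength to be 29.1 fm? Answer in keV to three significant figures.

KE = 966 keV

p = h/λ = 6.626 × 10⁻³⁴ / 2.910 × 10⁻¹⁴ = 2.277 × 10⁻²⁰ kg·m/s.
KE = p²/(2m) = (2.277 × 10⁻²⁰)² / (2 × 1.675 × 10⁻²⁷) = 1.548 × 10⁻¹³ J = 966 keV.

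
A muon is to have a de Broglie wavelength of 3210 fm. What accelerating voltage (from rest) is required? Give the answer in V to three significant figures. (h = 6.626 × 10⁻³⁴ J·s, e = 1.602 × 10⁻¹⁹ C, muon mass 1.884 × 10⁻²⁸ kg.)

p = h/λ = 6.626 × 10⁻³⁴ / 3.210 × 10⁻¹² = 2.064 × 10⁻²² kg·m/s.
KE = p²/(2m) = 1.131 × 10⁻¹⁶ J.
V = KE/e = 1.131 × 10⁻¹⁶ / (1.602 × 10⁻¹⁹) = 706 V.

V = 706 V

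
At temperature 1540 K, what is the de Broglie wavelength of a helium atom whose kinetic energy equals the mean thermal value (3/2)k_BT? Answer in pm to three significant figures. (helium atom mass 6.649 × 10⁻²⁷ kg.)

λ = 32.2 pm

KE = (3/2)k_BT = 1.5 × 1.381 × 10⁻²³ × 1540 = 3.190 × 10⁻²⁰ J.
p = √(2mKE) = √(2 × 6.649 × 10⁻²⁷ × 3.190 × 10⁻²⁰) = 2.060 × 10⁻²³ kg·m/s.
λ = h/p = 3.22 × 10⁻¹¹ m = 32.2 pm.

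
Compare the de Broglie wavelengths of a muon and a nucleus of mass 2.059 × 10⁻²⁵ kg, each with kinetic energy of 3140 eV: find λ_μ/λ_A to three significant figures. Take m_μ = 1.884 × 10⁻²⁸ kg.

λ_μ/λ_A = 33.1

At fixed KE, p = √(2mKE) so λ = h/p ∝ 1/√m.
λ_μ/λ_A = √(m_A/m_μ) = √(2.059 × 10⁻²⁵/1.884 × 10⁻²⁸) = √(1093) = 33.1.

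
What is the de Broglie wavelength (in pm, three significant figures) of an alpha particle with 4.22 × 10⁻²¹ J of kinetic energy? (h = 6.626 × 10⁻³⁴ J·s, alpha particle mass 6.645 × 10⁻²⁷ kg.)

λ = 88.5 pm

p = √(2mKE) = √(2 × 6.645 × 10⁻²⁷ × 4.220 × 10⁻²¹) = 7.489 × 10⁻²⁴ kg·m/s.
λ = h/p = 6.626 × 10⁻³⁴ / 7.489 × 10⁻²⁴ = 8.85 × 10⁻¹¹ m = 88.5 pm.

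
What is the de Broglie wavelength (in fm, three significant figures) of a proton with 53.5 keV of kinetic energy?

KE = 53.5 keV = 8.571 × 10⁻¹⁵ J.
p = √(2mKE) = √(2 × 1.673 × 10⁻²⁷ × 8.571 × 10⁻¹⁵) = 5.355 × 10⁻²¹ kg·m/s.
λ = h/p = 6.626 × 10⁻³⁴ / 5.355 × 10⁻²¹ = 1.24 × 10⁻¹³ m = 124 fm.

λ = 124 fm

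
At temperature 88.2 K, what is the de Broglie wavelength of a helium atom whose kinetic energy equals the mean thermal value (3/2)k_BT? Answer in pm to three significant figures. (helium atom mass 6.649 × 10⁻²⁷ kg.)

λ = 134 pm

KE = (3/2)k_BT = 1.5 × 1.381 × 10⁻²³ × 88.2 = 1.827 × 10⁻²¹ J.
p = √(2mKE) = √(2 × 6.649 × 10⁻²⁷ × 1.827 × 10⁻²¹) = 4.929 × 10⁻²⁴ kg·m/s.
λ = h/p = 1.34 × 10⁻¹⁰ m = 134 pm.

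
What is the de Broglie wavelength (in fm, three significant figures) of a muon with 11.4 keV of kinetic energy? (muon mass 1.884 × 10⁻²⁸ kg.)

λ = 799 fm

KE = 11.4 keV = 1.826 × 10⁻¹⁵ J.
p = √(2mKE) = √(2 × 1.884 × 10⁻²⁸ × 1.826 × 10⁻¹⁵) = 8.295 × 10⁻²² kg·m/s.
λ = h/p = 6.626 × 10⁻³⁴ / 8.295 × 10⁻²² = 7.99 × 10⁻¹³ m = 799 fm.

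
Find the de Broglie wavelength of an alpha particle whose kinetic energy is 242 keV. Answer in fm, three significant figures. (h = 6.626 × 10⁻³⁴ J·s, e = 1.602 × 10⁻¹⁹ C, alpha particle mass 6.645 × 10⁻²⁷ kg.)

λ = 29.2 fm

KE = 242 keV = 3.877 × 10⁻¹⁴ J.
p = √(2mKE) = √(2 × 6.645 × 10⁻²⁷ × 3.877 × 10⁻¹⁴) = 2.270 × 10⁻²⁰ kg·m/s.
λ = h/p = 6.626 × 10⁻³⁴ / 2.270 × 10⁻²⁰ = 2.92 × 10⁻¹⁴ m = 29.2 fm.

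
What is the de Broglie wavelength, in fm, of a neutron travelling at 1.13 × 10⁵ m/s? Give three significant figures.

λ = 3500 fm

p = mv = 1.675 × 10⁻²⁷ × 1.13 × 10⁵ = 1.893 × 10⁻²² kg·m/s.
λ = h/p = 6.626 × 10⁻³⁴ / 1.893 × 10⁻²² = 3.50 × 10⁻¹² m = 3500 fm.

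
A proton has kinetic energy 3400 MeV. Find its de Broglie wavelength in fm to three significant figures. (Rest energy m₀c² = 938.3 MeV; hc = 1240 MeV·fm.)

Total energy E = KE + m₀c² = 3400 + 938.3 = 4338.3 MeV.
(pc)² = E² − (m₀c²)² = (4338.3)² − (938.3)² = 1.794 × 10⁷ MeV², so pc = 4236 MeV.
λ = hc/(pc) = 1240 MeV·fm / 4236 MeV = 0.293 fm.

λ = 0.293 fm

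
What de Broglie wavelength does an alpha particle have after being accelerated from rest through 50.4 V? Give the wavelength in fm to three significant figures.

λ = 1430 fm

KE = 2eV = 2 × 1.602 × 10⁻¹⁹ × 50.40 = 1.615 × 10⁻¹⁷ J.
p = √(2mKE) = √(2 × 6.645 × 10⁻²⁷ × 1.615 × 10⁻¹⁷) = 4.633 × 10⁻²² kg·m/s.
λ = h/p = 6.626 × 10⁻³⁴ / 4.633 × 10⁻²² = 1.43 × 10⁻¹² m = 1430 fm.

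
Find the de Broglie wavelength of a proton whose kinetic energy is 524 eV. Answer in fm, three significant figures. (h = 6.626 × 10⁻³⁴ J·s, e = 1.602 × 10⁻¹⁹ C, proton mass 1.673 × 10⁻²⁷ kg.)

KE = 524 eV = 8.394 × 10⁻¹⁷ J.
p = √(2mKE) = √(2 × 1.673 × 10⁻²⁷ × 8.394 × 10⁻¹⁷) = 5.300 × 10⁻²² kg·m/s.
λ = h/p = 6.626 × 10⁻³⁴ / 5.300 × 10⁻²² = 1.25 × 10⁻¹² m = 1250 fm.

λ = 1250 fm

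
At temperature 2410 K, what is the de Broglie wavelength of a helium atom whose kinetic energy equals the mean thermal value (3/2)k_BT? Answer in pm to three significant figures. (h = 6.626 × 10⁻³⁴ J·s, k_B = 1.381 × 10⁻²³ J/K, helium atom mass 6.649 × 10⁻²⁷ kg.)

λ = 25.7 pm

KE = (3/2)k_BT = 1.5 × 1.381 × 10⁻²³ × 2410 = 4.992 × 10⁻²⁰ J.
p = √(2mKE) = √(2 × 6.649 × 10⁻²⁷ × 4.992 × 10⁻²⁰) = 2.577 × 10⁻²³ kg·m/s.
λ = h/p = 2.57 × 10⁻¹¹ m = 25.7 pm.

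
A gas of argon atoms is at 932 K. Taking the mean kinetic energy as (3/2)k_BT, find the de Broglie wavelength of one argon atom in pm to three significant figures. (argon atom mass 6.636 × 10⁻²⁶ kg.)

KE = (3/2)k_BT = 1.5 × 1.381 × 10⁻²³ × 932 = 1.931 × 10⁻²⁰ J.
p = √(2mKE) = √(2 × 6.636 × 10⁻²⁶ × 1.931 × 10⁻²⁰) = 5.062 × 10⁻²³ kg·m/s.
λ = h/p = 1.31 × 10⁻¹¹ m = 13.1 pm.

λ = 13.1 pm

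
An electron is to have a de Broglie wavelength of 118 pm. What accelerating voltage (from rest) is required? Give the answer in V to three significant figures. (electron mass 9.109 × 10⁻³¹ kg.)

p = h/λ = 6.626 × 10⁻³⁴ / 1.180 × 10⁻¹⁰ = 5.615 × 10⁻²⁴ kg·m/s.
KE = p²/(2m) = 1.731 × 10⁻¹⁷ J.
V = KE/e = 1.731 × 10⁻¹⁷ / (1.602 × 10⁻¹⁹) = 108 V.

V = 108 V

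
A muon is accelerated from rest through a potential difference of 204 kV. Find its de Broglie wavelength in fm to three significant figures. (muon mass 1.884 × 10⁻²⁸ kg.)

KE = eV = 1.602 × 10⁻¹⁹ × 2.040 × 10⁵ = 3.268 × 10⁻¹⁴ J.
p = √(2mKE) = √(2 × 1.884 × 10⁻²⁸ × 3.268 × 10⁻¹⁴) = 3.509 × 10⁻²¹ kg·m/s.
λ = h/p = 6.626 × 10⁻³⁴ / 3.509 × 10⁻²¹ = 1.89 × 10⁻¹³ m = 189 fm.

λ = 189 fm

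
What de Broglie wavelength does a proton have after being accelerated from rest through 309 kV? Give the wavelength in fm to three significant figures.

λ = 51.5 fm

KE = eV = 1.602 × 10⁻¹⁹ × 3.090 × 10⁵ = 4.950 × 10⁻¹⁴ J.
p = √(2mKE) = √(2 × 1.673 × 10⁻²⁷ × 4.950 × 10⁻¹⁴) = 1.287 × 10⁻²⁰ kg·m/s.
λ = h/p = 6.626 × 10⁻³⁴ / 1.287 × 10⁻²⁰ = 5.15 × 10⁻¹⁴ m = 51.5 fm.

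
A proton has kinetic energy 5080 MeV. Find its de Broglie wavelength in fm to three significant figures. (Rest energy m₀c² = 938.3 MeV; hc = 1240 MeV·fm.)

Total energy E = KE + m₀c² = 5080 + 938.3 = 6018.3 MeV.
(pc)² = E² − (m₀c²)² = (6018.3)² − (938.3)² = 3.534 × 10⁷ MeV², so pc = 5945 MeV.
λ = hc/(pc) = 1240 MeV·fm / 5945 MeV = 0.209 fm.

λ = 0.209 fm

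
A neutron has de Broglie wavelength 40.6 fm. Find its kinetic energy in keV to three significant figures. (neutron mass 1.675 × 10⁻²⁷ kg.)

p = h/λ = 6.626 × 10⁻³⁴ / 4.060 × 10⁻¹⁴ = 1.632 × 10⁻²⁰ kg·m/s.
KE = p²/(2m) = (1.632 × 10⁻²⁰)² / (2 × 1.675 × 10⁻²⁷) = 7.951 × 10⁻¹⁴ J = 496 keV.

KE = 496 keV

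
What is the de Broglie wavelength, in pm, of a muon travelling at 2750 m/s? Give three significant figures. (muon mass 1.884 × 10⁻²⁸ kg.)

p = mv = 1.884 × 10⁻²⁸ × 2750 = 5.181 × 10⁻²⁵ kg·m/s.
λ = h/p = 6.626 × 10⁻³⁴ / 5.181 × 10⁻²⁵ = 1.28 × 10⁻⁹ m = 1280 pm.

λ = 1280 pm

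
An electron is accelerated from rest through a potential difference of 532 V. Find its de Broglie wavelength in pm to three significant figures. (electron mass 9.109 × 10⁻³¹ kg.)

KE = eV = 1.602 × 10⁻¹⁹ × 532.0 = 8.523 × 10⁻¹⁷ J.
p = √(2mKE) = √(2 × 9.109 × 10⁻³¹ × 8.523 × 10⁻¹⁷) = 1.246 × 10⁻²³ kg·m/s.
λ = h/p = 6.626 × 10⁻³⁴ / 1.246 × 10⁻²³ = 5.32 × 10⁻¹¹ m = 53.2 pm.

λ = 53.2 pm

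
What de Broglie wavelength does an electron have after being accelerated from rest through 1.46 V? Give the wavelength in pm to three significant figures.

KE = eV = 1.602 × 10⁻¹⁹ × 1.460 = 2.339 × 10⁻¹⁹ J.
p = √(2mKE) = √(2 × 9.109 × 10⁻³¹ × 2.339 × 10⁻¹⁹) = 6.528 × 10⁻²⁵ kg·m/s.
λ = h/p = 6.626 × 10⁻³⁴ / 6.528 × 10⁻²⁵ = 1.02 × 10⁻⁹ m = 1020 pm.

λ = 1020 pm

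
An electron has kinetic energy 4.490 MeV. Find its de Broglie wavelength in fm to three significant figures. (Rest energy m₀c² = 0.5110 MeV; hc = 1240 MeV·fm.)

Total energy E = KE + m₀c² = 4.490 + 0.5110 = 5.0010 MeV.
(pc)² = E² − (m₀c²)² = (5.0010)² − (0.5110)² = 24.75 MeV², so pc = 4.975 MeV.
λ = hc/(pc) = 1240 MeV·fm / 4.975 MeV = 249 fm.

λ = 249 fm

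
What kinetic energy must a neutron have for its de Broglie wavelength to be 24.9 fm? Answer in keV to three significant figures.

p = h/λ = 6.626 × 10⁻³⁴ / 2.490 × 10⁻¹⁴ = 2.661 × 10⁻²⁰ kg·m/s.
KE = p²/(2m) = (2.661 × 10⁻²⁰)² / (2 × 1.675 × 10⁻²⁷) = 2.114 × 10⁻¹³ J = 1320 keV.

KE = 1320 keV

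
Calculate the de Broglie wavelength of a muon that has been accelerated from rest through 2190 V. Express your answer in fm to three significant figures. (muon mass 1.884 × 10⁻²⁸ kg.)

λ = 1820 fm

KE = eV = 1.602 × 10⁻¹⁹ × 2190 = 3.508 × 10⁻¹⁶ J.
p = √(2mKE) = √(2 × 1.884 × 10⁻²⁸ × 3.508 × 10⁻¹⁶) = 3.636 × 10⁻²² kg·m/s.
λ = h/p = 6.626 × 10⁻³⁴ / 3.636 × 10⁻²² = 1.82 × 10⁻¹² m = 1820 fm.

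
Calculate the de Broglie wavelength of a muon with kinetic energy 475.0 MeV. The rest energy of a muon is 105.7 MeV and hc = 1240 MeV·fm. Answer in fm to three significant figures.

λ = 2.17 fm

Total energy E = KE + m₀c² = 475.0 + 105.7 = 580.7 MeV.
(pc)² = E² − (m₀c²)² = (580.7)² − (105.7)² = 3.260 × 10⁵ MeV², so pc = 571.0 MeV.
λ = hc/(pc) = 1240 MeV·fm / 571.0 MeV = 2.17 fm.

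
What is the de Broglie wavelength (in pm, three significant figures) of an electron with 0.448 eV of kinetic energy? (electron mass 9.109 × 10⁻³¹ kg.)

KE = 0.448 eV = 7.177 × 10⁻²⁰ J.
p = √(2mKE) = √(2 × 9.109 × 10⁻³¹ × 7.177 × 10⁻²⁰) = 3.616 × 10⁻²⁵ kg·m/s.
λ = h/p = 6.626 × 10⁻³⁴ / 3.616 × 10⁻²⁵ = 1.83 × 10⁻⁹ m = 1830 pm.

λ = 1830 pm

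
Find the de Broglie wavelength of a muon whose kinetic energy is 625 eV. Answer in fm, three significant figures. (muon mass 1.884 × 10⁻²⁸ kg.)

λ = 3410 fm

KE = 625 eV = 1.001 × 10⁻¹⁶ J.
p = √(2mKE) = √(2 × 1.884 × 10⁻²⁸ × 1.001 × 10⁻¹⁶) = 1.942 × 10⁻²² kg·m/s.
λ = h/p = 6.626 × 10⁻³⁴ / 1.942 × 10⁻²² = 3.41 × 10⁻¹² m = 3410 fm.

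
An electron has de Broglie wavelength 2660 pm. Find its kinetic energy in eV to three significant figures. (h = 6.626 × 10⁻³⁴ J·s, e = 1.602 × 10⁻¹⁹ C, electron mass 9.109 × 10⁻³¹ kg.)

p = h/λ = 6.626 × 10⁻³⁴ / 2.660 × 10⁻⁹ = 2.491 × 10⁻²⁵ kg·m/s.
KE = p²/(2m) = (2.491 × 10⁻²⁵)² / (2 × 9.109 × 10⁻³¹) = 3.406 × 10⁻²⁰ J = 0.213 eV.

KE = 0.213 eV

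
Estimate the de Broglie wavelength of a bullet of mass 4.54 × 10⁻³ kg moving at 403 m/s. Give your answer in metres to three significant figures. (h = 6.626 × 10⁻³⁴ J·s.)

p = mv = 4.54 × 10⁻³ × 403 = 1.830 kg·m/s.
λ = h/p = 6.626 × 10⁻³⁴ / 1.830 = 3.62 × 10⁻³⁴ m.

λ = 3.62 × 10⁻³⁴ m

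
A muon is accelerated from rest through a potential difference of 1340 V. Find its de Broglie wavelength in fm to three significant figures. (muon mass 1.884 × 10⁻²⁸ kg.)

KE = eV = 1.602 × 10⁻¹⁹ × 1340 = 2.147 × 10⁻¹⁶ J.
p = √(2mKE) = √(2 × 1.884 × 10⁻²⁸ × 2.147 × 10⁻¹⁶) = 2.844 × 10⁻²² kg·m/s.
λ = h/p = 6.626 × 10⁻³⁴ / 2.844 × 10⁻²² = 2.33 × 10⁻¹² m = 2330 fm.

λ = 2330 fm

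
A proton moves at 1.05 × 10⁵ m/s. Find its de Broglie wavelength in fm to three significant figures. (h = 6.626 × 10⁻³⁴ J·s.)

λ = 3770 fm

p = mv = 1.673 × 10⁻²⁷ × 1.05 × 10⁵ = 1.757 × 10⁻²² kg·m/s.
λ = h/p = 6.626 × 10⁻³⁴ / 1.757 × 10⁻²² = 3.77 × 10⁻¹² m = 3770 fm.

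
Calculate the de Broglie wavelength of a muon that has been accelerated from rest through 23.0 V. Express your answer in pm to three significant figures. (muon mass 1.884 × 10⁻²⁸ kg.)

λ = 17.8 pm

KE = eV = 1.602 × 10⁻¹⁹ × 23.00 = 3.685 × 10⁻¹⁸ J.
p = √(2mKE) = √(2 × 1.884 × 10⁻²⁸ × 3.685 × 10⁻¹⁸) = 3.726 × 10⁻²³ kg·m/s.
λ = h/p = 6.626 × 10⁻³⁴ / 3.726 × 10⁻²³ = 1.78 × 10⁻¹¹ m = 17.8 pm.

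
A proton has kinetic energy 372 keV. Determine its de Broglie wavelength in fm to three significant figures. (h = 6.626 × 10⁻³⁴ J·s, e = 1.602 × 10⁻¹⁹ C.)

KE = 372 keV = 5.959 × 10⁻¹⁴ J.
p = √(2mKE) = √(2 × 1.673 × 10⁻²⁷ × 5.959 × 10⁻¹⁴) = 1.412 × 10⁻²⁰ kg·m/s.
λ = h/p = 6.626 × 10⁻³⁴ / 1.412 × 10⁻²⁰ = 4.69 × 10⁻¹⁴ m = 46.9 fm.

λ = 46.9 fm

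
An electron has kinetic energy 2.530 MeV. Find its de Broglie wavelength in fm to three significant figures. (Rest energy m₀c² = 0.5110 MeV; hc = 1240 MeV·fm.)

Total energy E = KE + m₀c² = 2.530 + 0.5110 = 3.0410 MeV.
(pc)² = E² − (m₀c²)² = (3.0410)² − (0.5110)² = 8.987 MeV², so pc = 2.998 MeV.
λ = hc/(pc) = 1240 MeV·fm / 2.998 MeV = 414 fm.

λ = 414 fm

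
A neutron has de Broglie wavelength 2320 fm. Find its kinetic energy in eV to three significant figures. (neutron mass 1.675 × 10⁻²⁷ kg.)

KE = 152 eV

p = h/λ = 6.626 × 10⁻³⁴ / 2.320 × 10⁻¹² = 2.856 × 10⁻²² kg·m/s.
KE = p²/(2m) = (2.856 × 10⁻²²)² / (2 × 1.675 × 10⁻²⁷) = 2.435 × 10⁻¹⁷ J = 152 eV.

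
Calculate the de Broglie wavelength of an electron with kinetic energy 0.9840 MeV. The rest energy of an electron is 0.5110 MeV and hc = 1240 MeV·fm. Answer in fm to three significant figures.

Total energy E = KE + m₀c² = 0.9840 + 0.5110 = 1.4950 MeV.
(pc)² = E² − (m₀c²)² = (1.4950)² − (0.5110)² = 1.974 MeV², so pc = 1.405 MeV.
λ = hc/(pc) = 1240 MeV·fm / 1.405 MeV = 883 fm.

λ = 883 fm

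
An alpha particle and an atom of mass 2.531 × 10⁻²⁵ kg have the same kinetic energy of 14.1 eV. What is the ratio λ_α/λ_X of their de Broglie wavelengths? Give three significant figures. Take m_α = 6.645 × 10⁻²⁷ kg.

λ_α/λ_X = 6.17

At fixed KE, p = √(2mKE) so λ = h/p ∝ 1/√m.
λ_α/λ_X = √(m_X/m_α) = √(2.531 × 10⁻²⁵/6.645 × 10⁻²⁷) = √(38.09) = 6.17.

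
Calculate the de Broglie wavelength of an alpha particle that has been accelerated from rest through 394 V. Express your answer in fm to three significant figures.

KE = 2eV = 2 × 1.602 × 10⁻¹⁹ × 394.0 = 1.262 × 10⁻¹⁶ J.
p = √(2mKE) = √(2 × 6.645 × 10⁻²⁷ × 1.262 × 10⁻¹⁶) = 1.295 × 10⁻²¹ kg·m/s.
λ = h/p = 6.626 × 10⁻³⁴ / 1.295 × 10⁻²¹ = 5.12 × 10⁻¹³ m = 512 fm.

λ = 512 fm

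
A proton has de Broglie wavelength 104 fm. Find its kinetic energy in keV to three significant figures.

KE = 75.7 keV

p = h/λ = 6.626 × 10⁻³⁴ / 1.040 × 10⁻¹³ = 6.371 × 10⁻²¹ kg·m/s.
KE = p²/(2m) = (6.371 × 10⁻²¹)² / (2 × 1.673 × 10⁻²⁷) = 1.213 × 10⁻¹⁴ J = 75.7 keV.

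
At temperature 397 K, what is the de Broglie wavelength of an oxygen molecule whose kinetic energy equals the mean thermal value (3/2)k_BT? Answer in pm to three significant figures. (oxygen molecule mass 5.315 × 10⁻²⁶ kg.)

KE = (3/2)k_BT = 1.5 × 1.381 × 10⁻²³ × 397 = 8.224 × 10⁻²¹ J.
p = √(2mKE) = √(2 × 5.315 × 10⁻²⁶ × 8.224 × 10⁻²¹) = 2.957 × 10⁻²³ kg·m/s.
λ = h/p = 2.24 × 10⁻¹¹ m = 22.4 pm.

λ = 22.4 pm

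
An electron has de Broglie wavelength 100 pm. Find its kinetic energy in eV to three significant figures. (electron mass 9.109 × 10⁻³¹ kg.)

p = h/λ = 6.626 × 10⁻³⁴ / 1.000 × 10⁻¹⁰ = 6.626 × 10⁻²⁴ kg·m/s.
KE = p²/(2m) = (6.626 × 10⁻²⁴)² / (2 × 9.109 × 10⁻³¹) = 2.410 × 10⁻¹⁷ J = 150 eV.

KE = 150 eV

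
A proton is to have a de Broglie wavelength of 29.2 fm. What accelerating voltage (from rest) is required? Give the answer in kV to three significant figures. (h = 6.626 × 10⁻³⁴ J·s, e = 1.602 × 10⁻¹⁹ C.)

V = 961 kV

p = h/λ = 6.626 × 10⁻³⁴ / 2.920 × 10⁻¹⁴ = 2.269 × 10⁻²⁰ kg·m/s.
KE = p²/(2m) = 1.539 × 10⁻¹³ J.
V = KE/e = 1.539 × 10⁻¹³ / (1.602 × 10⁻¹⁹) = 961 kV.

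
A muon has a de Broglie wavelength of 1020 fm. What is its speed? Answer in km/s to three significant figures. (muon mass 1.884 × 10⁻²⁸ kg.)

v = 3450 km/s

p = h/λ = 6.626 × 10⁻³⁴ / 1.020 × 10⁻¹² = 6.496 × 10⁻²² kg·m/s.
v = p/m = 6.496 × 10⁻²² / 1.884 × 10⁻²⁸ = 3.45 × 10⁶ m/s = 3450 km/s.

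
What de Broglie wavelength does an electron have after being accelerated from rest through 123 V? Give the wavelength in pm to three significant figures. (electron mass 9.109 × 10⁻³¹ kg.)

KE = eV = 1.602 × 10⁻¹⁹ × 123.0 = 1.970 × 10⁻¹⁷ J.
p = √(2mKE) = √(2 × 9.109 × 10⁻³¹ × 1.970 × 10⁻¹⁷) = 5.991 × 10⁻²⁴ kg·m/s.
λ = h/p = 6.626 × 10⁻³⁴ / 5.991 × 10⁻²⁴ = 1.11 × 10⁻¹⁰ m = 111 pm.

λ = 111 pm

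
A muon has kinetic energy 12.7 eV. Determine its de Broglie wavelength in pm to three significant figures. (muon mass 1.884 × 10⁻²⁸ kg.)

KE = 12.7 eV = 2.035 × 10⁻¹⁸ J.
p = √(2mKE) = √(2 × 1.884 × 10⁻²⁸ × 2.035 × 10⁻¹⁸) = 2.769 × 10⁻²³ kg·m/s.
λ = h/p = 6.626 × 10⁻³⁴ / 2.769 × 10⁻²³ = 2.39 × 10⁻¹¹ m = 23.9 pm.

λ = 23.9 pm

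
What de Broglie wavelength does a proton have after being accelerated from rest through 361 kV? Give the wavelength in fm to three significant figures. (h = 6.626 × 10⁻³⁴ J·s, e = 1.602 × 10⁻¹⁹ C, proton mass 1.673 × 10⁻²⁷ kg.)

KE = eV = 1.602 × 10⁻¹⁹ × 3.610 × 10⁵ = 5.783 × 10⁻¹⁴ J.
p = √(2mKE) = √(2 × 1.673 × 10⁻²⁷ × 5.783 × 10⁻¹⁴) = 1.391 × 10⁻²⁰ kg·m/s.
λ = h/p = 6.626 × 10⁻³⁴ / 1.391 × 10⁻²⁰ = 4.76 × 10⁻¹⁴ m = 47.6 fm.

λ = 47.6 fm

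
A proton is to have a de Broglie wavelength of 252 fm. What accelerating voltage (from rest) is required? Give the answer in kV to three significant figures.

p = h/λ = 6.626 × 10⁻³⁴ / 2.520 × 10⁻¹³ = 2.629 × 10⁻²¹ kg·m/s.
KE = p²/(2m) = 2.066 × 10⁻¹⁵ J.
V = KE/e = 2.066 × 10⁻¹⁵ / (1.602 × 10⁻¹⁹) = 12.9 kV.

V = 12.9 kV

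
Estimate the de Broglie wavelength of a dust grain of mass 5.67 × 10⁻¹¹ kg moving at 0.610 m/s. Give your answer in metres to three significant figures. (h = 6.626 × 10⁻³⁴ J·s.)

λ = 1.92 × 10⁻²³ m

p = mv = 5.67 × 10⁻¹¹ × 0.610 = 3.459 × 10⁻¹¹ kg·m/s.
λ = h/p = 6.626 × 10⁻³⁴ / 3.459 × 10⁻¹¹ = 1.92 × 10⁻²³ m.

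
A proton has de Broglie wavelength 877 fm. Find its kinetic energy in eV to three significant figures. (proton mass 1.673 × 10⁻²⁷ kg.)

p = h/λ = 6.626 × 10⁻³⁴ / 8.770 × 10⁻¹³ = 7.555 × 10⁻²² kg·m/s.
KE = p²/(2m) = (7.555 × 10⁻²²)² / (2 × 1.673 × 10⁻²⁷) = 1.706 × 10⁻¹⁶ J = 1060 eV.

KE = 1060 eV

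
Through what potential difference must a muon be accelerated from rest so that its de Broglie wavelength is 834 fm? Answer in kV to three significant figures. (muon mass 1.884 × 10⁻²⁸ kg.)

p = h/λ = 6.626 × 10⁻³⁴ / 8.340 × 10⁻¹³ = 7.945 × 10⁻²² kg·m/s.
KE = p²/(2m) = 1.675 × 10⁻¹⁵ J.
V = KE/e = 1.675 × 10⁻¹⁵ / (1.602 × 10⁻¹⁹) = 10.5 kV.

V = 10.5 kV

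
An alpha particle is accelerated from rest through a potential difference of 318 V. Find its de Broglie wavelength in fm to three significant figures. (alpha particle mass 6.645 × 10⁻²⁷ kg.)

λ = 569 fm

KE = 2eV = 2 × 1.602 × 10⁻¹⁹ × 318.0 = 1.019 × 10⁻¹⁶ J.
p = √(2mKE) = √(2 × 6.645 × 10⁻²⁷ × 1.019 × 10⁻¹⁶) = 1.164 × 10⁻²¹ kg·m/s.
λ = h/p = 6.626 × 10⁻³⁴ / 1.164 × 10⁻²¹ = 5.69 × 10⁻¹³ m = 569 fm.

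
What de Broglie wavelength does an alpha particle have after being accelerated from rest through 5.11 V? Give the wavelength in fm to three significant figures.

λ = 4490 fm

KE = 2eV = 2 × 1.602 × 10⁻¹⁹ × 5.110 = 1.637 × 10⁻¹⁸ J.
p = √(2mKE) = √(2 × 6.645 × 10⁻²⁷ × 1.637 × 10⁻¹⁸) = 1.475 × 10⁻²² kg·m/s.
λ = h/p = 6.626 × 10⁻³⁴ / 1.475 × 10⁻²² = 4.49 × 10⁻¹² m = 4490 fm.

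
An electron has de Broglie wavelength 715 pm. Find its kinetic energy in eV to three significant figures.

p = h/λ = 6.626 × 10⁻³⁴ / 7.150 × 10⁻¹⁰ = 9.267 × 10⁻²⁵ kg·m/s.
KE = p²/(2m) = (9.267 × 10⁻²⁵)² / (2 × 9.109 × 10⁻³¹) = 4.714 × 10⁻¹⁹ J = 2.94 eV.

KE = 2.94 eV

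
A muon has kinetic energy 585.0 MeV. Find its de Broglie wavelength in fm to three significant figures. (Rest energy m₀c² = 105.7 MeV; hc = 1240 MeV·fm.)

λ = 1.82 fm

Total energy E = KE + m₀c² = 585.0 + 105.7 = 690.7 MeV.
(pc)² = E² − (m₀c²)² = (690.7)² − (105.7)² = 4.659 × 10⁵ MeV², so pc = 682.6 MeV.
λ = hc/(pc) = 1240 MeV·fm / 682.6 MeV = 1.82 fm.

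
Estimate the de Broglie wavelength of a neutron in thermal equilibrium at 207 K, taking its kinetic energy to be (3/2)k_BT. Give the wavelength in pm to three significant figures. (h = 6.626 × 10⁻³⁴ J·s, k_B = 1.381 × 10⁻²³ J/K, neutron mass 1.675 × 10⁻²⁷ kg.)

λ = 175 pm

KE = (3/2)k_BT = 1.5 × 1.381 × 10⁻²³ × 207 = 4.288 × 10⁻²¹ J.
p = √(2mKE) = √(2 × 1.675 × 10⁻²⁷ × 4.288 × 10⁻²¹) = 3.790 × 10⁻²⁴ kg·m/s.
λ = h/p = 1.75 × 10⁻¹⁰ m = 175 pm.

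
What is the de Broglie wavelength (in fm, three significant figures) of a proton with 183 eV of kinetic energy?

λ = 2120 fm

KE = 183 eV = 2.932 × 10⁻¹⁷ J.
p = √(2mKE) = √(2 × 1.673 × 10⁻²⁷ × 2.932 × 10⁻¹⁷) = 3.132 × 10⁻²² kg·m/s.
λ = h/p = 6.626 × 10⁻³⁴ / 3.132 × 10⁻²² = 2.12 × 10⁻¹² m = 2120 fm.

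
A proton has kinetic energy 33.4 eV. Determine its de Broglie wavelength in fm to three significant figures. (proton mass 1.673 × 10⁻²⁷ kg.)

KE = 33.4 eV = 5.351 × 10⁻¹⁸ J.
p = √(2mKE) = √(2 × 1.673 × 10⁻²⁷ × 5.351 × 10⁻¹⁸) = 1.338 × 10⁻²² kg·m/s.
λ = h/p = 6.626 × 10⁻³⁴ / 1.338 × 10⁻²² = 4.95 × 10⁻¹² m = 4950 fm.

λ = 4950 fm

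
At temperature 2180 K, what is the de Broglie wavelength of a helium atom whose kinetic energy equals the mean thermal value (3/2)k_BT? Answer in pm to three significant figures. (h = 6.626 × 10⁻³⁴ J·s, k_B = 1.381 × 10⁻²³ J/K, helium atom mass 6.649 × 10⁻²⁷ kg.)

λ = 27.0 pm

KE = (3/2)k_BT = 1.5 × 1.381 × 10⁻²³ × 2180 = 4.516 × 10⁻²⁰ J.
p = √(2mKE) = √(2 × 6.649 × 10⁻²⁷ × 4.516 × 10⁻²⁰) = 2.451 × 10⁻²³ kg·m/s.
λ = h/p = 2.70 × 10⁻¹¹ m = 27.0 pm.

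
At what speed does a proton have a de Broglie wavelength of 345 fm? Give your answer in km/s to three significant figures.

v = 1150 km/s

p = h/λ = 6.626 × 10⁻³⁴ / 3.450 × 10⁻¹³ = 1.921 × 10⁻²¹ kg·m/s.
v = p/m = 1.921 × 10⁻²¹ / 1.673 × 10⁻²⁷ = 1.15 × 10⁶ m/s = 1150 km/s.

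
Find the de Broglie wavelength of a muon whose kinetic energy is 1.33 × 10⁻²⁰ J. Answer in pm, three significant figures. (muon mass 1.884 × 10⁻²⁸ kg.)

λ = 296 pm

p = √(2mKE) = √(2 × 1.884 × 10⁻²⁸ × 1.330 × 10⁻²⁰) = 2.239 × 10⁻²⁴ kg·m/s.
λ = h/p = 6.626 × 10⁻³⁴ / 2.239 × 10⁻²⁴ = 2.96 × 10⁻¹⁰ m = 296 pm.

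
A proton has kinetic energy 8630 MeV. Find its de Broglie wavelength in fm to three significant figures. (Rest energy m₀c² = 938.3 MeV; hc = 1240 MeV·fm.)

λ = 0.130 fm

Total energy E = KE + m₀c² = 8630 + 938.3 = 9568.3 MeV.
(pc)² = E² − (m₀c²)² = (9568.3)² − (938.3)² = 9.067 × 10⁷ MeV², so pc = 9522 MeV.
λ = hc/(pc) = 1240 MeV·fm / 9522 MeV = 0.130 fm.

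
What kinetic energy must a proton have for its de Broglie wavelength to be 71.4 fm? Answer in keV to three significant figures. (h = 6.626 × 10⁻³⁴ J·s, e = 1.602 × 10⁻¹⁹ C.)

KE = 161 keV

p = h/λ = 6.626 × 10⁻³⁴ / 7.140 × 10⁻¹⁴ = 9.280 × 10⁻²¹ kg·m/s.
KE = p²/(2m) = (9.280 × 10⁻²¹)² / (2 × 1.673 × 10⁻²⁷) = 2.574 × 10⁻¹⁴ J = 161 keV.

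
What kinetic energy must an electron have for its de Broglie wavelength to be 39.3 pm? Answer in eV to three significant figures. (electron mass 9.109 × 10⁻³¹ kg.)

p = h/λ = 6.626 × 10⁻³⁴ / 3.930 × 10⁻¹¹ = 1.686 × 10⁻²³ kg·m/s.
KE = p²/(2m) = (1.686 × 10⁻²³)² / (2 × 9.109 × 10⁻³¹) = 1.560 × 10⁻¹⁶ J = 974 eV.

KE = 974 eV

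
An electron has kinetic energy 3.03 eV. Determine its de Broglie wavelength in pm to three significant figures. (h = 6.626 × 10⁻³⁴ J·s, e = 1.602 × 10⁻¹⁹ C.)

λ = 705 pm

KE = 3.03 eV = 4.854 × 10⁻¹⁹ J.
p = √(2mKE) = √(2 × 9.109 × 10⁻³¹ × 4.854 × 10⁻¹⁹) = 9.404 × 10⁻²⁵ kg·m/s.
λ = h/p = 6.626 × 10⁻³⁴ / 9.404 × 10⁻²⁵ = 7.05 × 10⁻¹⁰ m = 705 pm.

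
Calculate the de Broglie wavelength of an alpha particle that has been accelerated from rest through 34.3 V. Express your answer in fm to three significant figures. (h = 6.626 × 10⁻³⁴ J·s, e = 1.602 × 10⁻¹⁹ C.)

KE = 2eV = 2 × 1.602 × 10⁻¹⁹ × 34.30 = 1.099 × 10⁻¹⁷ J.
p = √(2mKE) = √(2 × 6.645 × 10⁻²⁷ × 1.099 × 10⁻¹⁷) = 3.822 × 10⁻²² kg·m/s.
λ = h/p = 6.626 × 10⁻³⁴ / 3.822 × 10⁻²² = 1.73 × 10⁻¹² m = 1730 fm.

λ = 1730 fm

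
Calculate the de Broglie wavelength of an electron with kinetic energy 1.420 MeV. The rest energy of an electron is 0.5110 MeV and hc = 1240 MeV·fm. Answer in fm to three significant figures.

λ = 666 fm

Total energy E = KE + m₀c² = 1.420 + 0.5110 = 1.9310 MeV.
(pc)² = E² − (m₀c²)² = (1.9310)² − (0.5110)² = 3.468 MeV², so pc = 1.862 MeV.
λ = hc/(pc) = 1240 MeV·fm / 1.862 MeV = 666 fm.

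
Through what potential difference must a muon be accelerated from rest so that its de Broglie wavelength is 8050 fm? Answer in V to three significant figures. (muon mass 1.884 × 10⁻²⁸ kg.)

p = h/λ = 6.626 × 10⁻³⁴ / 8.050 × 10⁻¹² = 8.231 × 10⁻²³ kg·m/s.
KE = p²/(2m) = 1.798 × 10⁻¹⁷ J.
V = KE/e = 1.798 × 10⁻¹⁷ / (1.602 × 10⁻¹⁹) = 112 V.

V = 112 V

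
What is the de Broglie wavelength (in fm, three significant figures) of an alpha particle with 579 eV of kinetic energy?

KE = 579 eV = 9.276 × 10⁻¹⁷ J.
p = √(2mKE) = √(2 × 6.645 × 10⁻²⁷ × 9.276 × 10⁻¹⁷) = 1.110 × 10⁻²¹ kg·m/s.
λ = h/p = 6.626 × 10⁻³⁴ / 1.110 × 10⁻²¹ = 5.97 × 10⁻¹³ m = 597 fm.

λ = 597 fm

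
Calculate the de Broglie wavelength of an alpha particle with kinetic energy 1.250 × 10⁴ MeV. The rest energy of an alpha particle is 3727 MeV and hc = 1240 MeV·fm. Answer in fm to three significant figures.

λ = 0.0785 fm

Total energy E = KE + m₀c² = 1.250 × 10⁴ + 3727 = 16227 MeV.
(pc)² = E² − (m₀c²)² = (16227)² − (3727)² = 2.494 × 10⁸ MeV², so pc = 1.579 × 10⁴ MeV.
λ = hc/(pc) = 1240 MeV·fm / 1.579 × 10⁴ MeV = 0.0785 fm.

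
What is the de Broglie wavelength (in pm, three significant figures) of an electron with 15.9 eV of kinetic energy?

KE = 15.9 eV = 2.547 × 10⁻¹⁸ J.
p = √(2mKE) = √(2 × 9.109 × 10⁻³¹ × 2.547 × 10⁻¹⁸) = 2.154 × 10⁻²⁴ kg·m/s.
λ = h/p = 6.626 × 10⁻³⁴ / 2.154 × 10⁻²⁴ = 3.08 × 10⁻¹⁰ m = 308 pm.

λ = 308 pm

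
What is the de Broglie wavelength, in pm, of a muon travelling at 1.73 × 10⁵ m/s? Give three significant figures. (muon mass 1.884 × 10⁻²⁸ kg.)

λ = 20.3 pm

p = mv = 1.884 × 10⁻²⁸ × 1.73 × 10⁵ = 3.259 × 10⁻²³ kg·m/s.
λ = h/p = 6.626 × 10⁻³⁴ / 3.259 × 10⁻²³ = 2.03 × 10⁻¹¹ m = 20.3 pm.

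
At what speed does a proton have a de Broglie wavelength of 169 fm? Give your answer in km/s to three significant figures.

v = 2340 km/s

p = h/λ = 6.626 × 10⁻³⁴ / 1.690 × 10⁻¹³ = 3.921 × 10⁻²¹ kg·m/s.
v = p/m = 3.921 × 10⁻²¹ / 1.673 × 10⁻²⁷ = 2.34 × 10⁶ m/s = 2340 km/s.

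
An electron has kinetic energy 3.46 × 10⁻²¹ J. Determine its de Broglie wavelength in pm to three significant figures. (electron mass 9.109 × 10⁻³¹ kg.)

p = √(2mKE) = √(2 × 9.109 × 10⁻³¹ × 3.460 × 10⁻²¹) = 7.939 × 10⁻²⁶ kg·m/s.
λ = h/p = 6.626 × 10⁻³⁴ / 7.939 × 10⁻²⁶ = 8.35 × 10⁻⁹ m = 8350 pm.

λ = 8350 pm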